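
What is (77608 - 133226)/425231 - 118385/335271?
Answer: -68988074413/142567622601 ≈ -0.48390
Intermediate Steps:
(77608 - 133226)/425231 - 118385/335271 = -55618*1/425231 - 118385*1/335271 = -55618/425231 - 118385/335271 = -68988074413/142567622601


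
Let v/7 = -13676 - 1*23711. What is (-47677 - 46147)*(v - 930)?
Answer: 24641841536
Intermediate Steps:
v = -261709 (v = 7*(-13676 - 1*23711) = 7*(-13676 - 23711) = 7*(-37387) = -261709)
(-47677 - 46147)*(v - 930) = (-47677 - 46147)*(-261709 - 930) = -93824*(-262639) = 24641841536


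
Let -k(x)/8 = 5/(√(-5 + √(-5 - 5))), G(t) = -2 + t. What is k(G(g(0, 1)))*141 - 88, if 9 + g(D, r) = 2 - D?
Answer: -88 - 5640/√(-5 + I*√10) ≈ -733.2 + 2227.2*I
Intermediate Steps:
g(D, r) = -7 - D (g(D, r) = -9 + (2 - D) = -7 - D)
k(x) = -40/√(-5 + I*√10) (k(x) = -40/(√(-5 + √(-5 - 5))) = -40/(√(-5 + √(-10))) = -40/(√(-5 + I*√10)) = -40/√(-5 + I*√10))
k(G(g(0, 1)))*141 - 88 = -40/√(-5 + I*√10)*141 - 88 = -5640/√(-5 + I*√10) - 88 = -88 - 5640/√(-5 + I*√10)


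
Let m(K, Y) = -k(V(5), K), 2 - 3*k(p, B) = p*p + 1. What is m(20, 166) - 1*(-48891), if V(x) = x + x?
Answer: 48924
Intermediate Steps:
V(x) = 2*x
k(p, B) = ⅓ - p²/3 (k(p, B) = ⅔ - (p*p + 1)/3 = ⅔ - (p² + 1)/3 = ⅔ - (1 + p²)/3 = ⅔ + (-⅓ - p²/3) = ⅓ - p²/3)
m(K, Y) = 33 (m(K, Y) = -(⅓ - (2*5)²/3) = -(⅓ - ⅓*10²) = -(⅓ - ⅓*100) = -(⅓ - 100/3) = -1*(-33) = 33)
m(20, 166) - 1*(-48891) = 33 - 1*(-48891) = 33 + 48891 = 48924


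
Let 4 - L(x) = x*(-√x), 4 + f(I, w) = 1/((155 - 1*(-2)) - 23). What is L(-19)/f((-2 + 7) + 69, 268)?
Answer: -536/535 + 2546*I*√19/535 ≈ -1.0019 + 20.743*I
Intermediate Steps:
f(I, w) = -535/134 (f(I, w) = -4 + 1/((155 - 1*(-2)) - 23) = -4 + 1/((155 + 2) - 23) = -4 + 1/(157 - 23) = -4 + 1/134 = -535/134)
L(x) = 4 + x^(3/2) (L(x) = 4 - x*(-√x) = 4 - (-1)*x^(3/2) = 4 + x^(3/2))
L(-19)/f((-2 + 7) + 69, 268) = (4 + (-19)^(3/2))/(-535/134) = (4 - 19*I*√19)*(-134/535) = -536/535 + 2546*I*√19/535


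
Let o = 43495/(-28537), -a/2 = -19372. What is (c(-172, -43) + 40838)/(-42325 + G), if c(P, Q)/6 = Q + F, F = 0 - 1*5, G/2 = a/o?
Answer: -1763722250/4052200931 ≈ -0.43525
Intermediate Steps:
a = 38744 (a = -2*(-19372) = 38744)
o = -43495/28537 (o = 43495*(-1/28537) = -43495/28537 ≈ -1.5242)
G = -2211275056/43495 (G = 2*(38744/(-43495/28537)) = 2*(38744*(-28537/43495)) = 2*(-1105637528/43495) = -2211275056/43495 ≈ -50840.)
F = -5 (F = 0 - 5 = -5)
c(P, Q) = -30 + 6*Q (c(P, Q) = 6*(Q - 5) = 6*(-5 + Q) = -30 + 6*Q)
(c(-172, -43) + 40838)/(-42325 + G) = ((-30 + 6*(-43)) + 40838)/(-42325 - 2211275056/43495) = ((-30 - 258) + 40838)/(-4052200931/43495) = (-288 + 40838)*(-43495/4052200931) = 40550*(-43495/4052200931) = -1763722250/4052200931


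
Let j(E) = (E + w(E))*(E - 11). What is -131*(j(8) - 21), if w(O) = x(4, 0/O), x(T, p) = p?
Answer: 5895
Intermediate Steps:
w(O) = 0 (w(O) = 0/O = 0)
j(E) = E*(-11 + E) (j(E) = (E + 0)*(E - 11) = E*(-11 + E))
-131*(j(8) - 21) = -131*(8*(-11 + 8) - 21) = -131*(8*(-3) - 21) = -131*(-24 - 21) = -131*(-45) = 5895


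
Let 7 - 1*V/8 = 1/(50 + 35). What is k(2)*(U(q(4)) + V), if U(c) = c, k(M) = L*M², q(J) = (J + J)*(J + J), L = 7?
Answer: 285376/85 ≈ 3357.4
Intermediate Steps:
q(J) = 4*J² (q(J) = (2*J)*(2*J) = 4*J²)
k(M) = 7*M²
V = 4752/85 (V = 56 - 8/(50 + 35) = 56 - 8/85 = 4752/85 ≈ 55.906)
k(2)*(U(q(4)) + V) = (7*2²)*(4*4² + 4752/85) = (7*4)*(4*16 + 4752/85) = 28*(64 + 4752/85) = 28*(10192/85) = 285376/85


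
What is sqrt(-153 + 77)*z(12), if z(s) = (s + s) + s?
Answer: 72*I*sqrt(19) ≈ 313.84*I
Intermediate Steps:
z(s) = 3*s (z(s) = 2*s + s = 3*s)
sqrt(-153 + 77)*z(12) = sqrt(-153 + 77)*(3*12) = sqrt(-76)*36 = (2*I*sqrt(19))*36 = 72*I*sqrt(19)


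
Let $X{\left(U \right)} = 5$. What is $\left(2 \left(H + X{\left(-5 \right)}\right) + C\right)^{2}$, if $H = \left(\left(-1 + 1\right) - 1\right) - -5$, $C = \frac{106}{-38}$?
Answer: $\frac{83521}{361} \approx 231.36$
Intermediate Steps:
$C = - \frac{53}{19}$ ($C = 106 \left(- \frac{1}{38}\right) = - \frac{53}{19} \approx -2.7895$)
$H = 4$ ($H = \left(0 - 1\right) + 5 = -1 + 5 = 4$)
$\left(2 \left(H + X{\left(-5 \right)}\right) + C\right)^{2} = \left(2 \left(4 + 5\right) - \frac{53}{19}\right)^{2} = \left(2 \cdot 9 - \frac{53}{19}\right)^{2} = \left(18 - \frac{53}{19}\right)^{2} = \left(\frac{289}{19}\right)^{2} = \frac{83521}{361}$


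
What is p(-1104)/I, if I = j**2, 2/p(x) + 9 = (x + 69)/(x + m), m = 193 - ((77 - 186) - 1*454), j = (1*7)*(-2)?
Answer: -58/34251 ≈ -0.0016934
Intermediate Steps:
j = -14 (j = 7*(-2) = -14)
m = 756 (m = 193 - (-109 - 454) = 193 - 1*(-563) = 193 + 563 = 756)
p(x) = 2/(-9 + (69 + x)/(756 + x)) (p(x) = 2/(-9 + (x + 69)/(x + 756)) = 2/(-9 + (69 + x)/(756 + x)))
I = 196 (I = (-14)**2 = 196)
p(-1104)/I = (2*(-756 - 1*(-1104))/(6735 + 8*(-1104)))/196 = (2*(-756 + 1104)/(6735 - 8832))*(1/196) = (2*348/(-2097))*(1/196) = (2*(-1/2097)*348)*(1/196) = -232/699*1/196 = -58/34251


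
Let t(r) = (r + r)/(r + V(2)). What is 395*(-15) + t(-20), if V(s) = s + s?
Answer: -11845/2 ≈ -5922.5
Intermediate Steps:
V(s) = 2*s
t(r) = 2*r/(4 + r) (t(r) = (r + r)/(r + 2*2) = (2*r)/(r + 4) = (2*r)/(4 + r) = 2*r/(4 + r))
395*(-15) + t(-20) = 395*(-15) + 2*(-20)/(4 - 20) = -5925 + 2*(-20)/(-16) = -5925 + 2*(-20)*(-1/16) = -5925 + 5/2 = -11845/2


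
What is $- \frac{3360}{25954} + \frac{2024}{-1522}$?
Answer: $- \frac{14411204}{9875497} \approx -1.4593$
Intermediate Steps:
$- \frac{3360}{25954} + \frac{2024}{-1522} = \left(-3360\right) \frac{1}{25954} + 2024 \left(- \frac{1}{1522}\right) = - \frac{1680}{12977} - \frac{1012}{761} = - \frac{14411204}{9875497}$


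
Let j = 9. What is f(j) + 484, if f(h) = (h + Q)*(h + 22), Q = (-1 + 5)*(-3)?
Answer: 391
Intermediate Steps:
Q = -12 (Q = 4*(-3) = -12)
f(h) = (-12 + h)*(22 + h) (f(h) = (h - 12)*(h + 22) = (-12 + h)*(22 + h))
f(j) + 484 = (-264 + 9**2 + 10*9) + 484 = (-264 + 81 + 90) + 484 = -93 + 484 = 391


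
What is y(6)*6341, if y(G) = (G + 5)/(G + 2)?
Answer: 69751/8 ≈ 8718.9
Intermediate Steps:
y(G) = (5 + G)/(2 + G)
y(6)*6341 = ((5 + 6)/(2 + 6))*6341 = (11/8)*6341 = 69751/8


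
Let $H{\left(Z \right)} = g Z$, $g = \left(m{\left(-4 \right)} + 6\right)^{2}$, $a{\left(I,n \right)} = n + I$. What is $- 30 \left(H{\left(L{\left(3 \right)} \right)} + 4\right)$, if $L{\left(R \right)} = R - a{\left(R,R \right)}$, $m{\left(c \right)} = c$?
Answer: $240$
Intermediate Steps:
$a{\left(I,n \right)} = I + n$
$g = 4$ ($g = \left(-4 + 6\right)^{2} = 2^{2} = 4$)
$L{\left(R \right)} = - R$ ($L{\left(R \right)} = R - \left(R + R\right) = R - 2 R = - R$)
$H{\left(Z \right)} = 4 Z$
$- 30 \left(H{\left(L{\left(3 \right)} \right)} + 4\right) = - 30 \left(4 \left(\left(-1\right) 3\right) + 4\right) = - 30 \left(4 \left(-3\right) + 4\right) = - 30 \left(-12 + 4\right) = \left(-30\right) \left(-8\right) = 240$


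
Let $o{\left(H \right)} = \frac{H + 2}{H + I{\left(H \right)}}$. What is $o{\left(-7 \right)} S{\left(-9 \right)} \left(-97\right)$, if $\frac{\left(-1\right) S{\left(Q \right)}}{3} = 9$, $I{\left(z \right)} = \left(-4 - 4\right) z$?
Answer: $- \frac{13095}{49} \approx -267.25$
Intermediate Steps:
$I{\left(z \right)} = - 8 z$
$o{\left(H \right)} = - \frac{2 + H}{7 H}$ ($o{\left(H \right)} = \frac{H + 2}{H - 8 H} = \frac{2 + H}{\left(-7\right) H} = \left(2 + H\right) \left(- \frac{1}{7 H}\right) = - \frac{2 + H}{7 H}$)
$S{\left(Q \right)} = -27$ ($S{\left(Q \right)} = \left(-3\right) 9 = -27$)
$o{\left(-7 \right)} S{\left(-9 \right)} \left(-97\right) = \frac{-2 - -7}{7 \left(-7\right)} \left(-27\right) \left(-97\right) = \frac{1}{7} \left(- \frac{1}{7}\right) \left(-2 + 7\right) \left(-27\right) \left(-97\right) = \frac{1}{7} \left(- \frac{1}{7}\right) 5 \left(-27\right) \left(-97\right) = \left(- \frac{5}{49}\right) \left(-27\right) \left(-97\right) = \frac{135}{49} \left(-97\right) = - \frac{13095}{49}$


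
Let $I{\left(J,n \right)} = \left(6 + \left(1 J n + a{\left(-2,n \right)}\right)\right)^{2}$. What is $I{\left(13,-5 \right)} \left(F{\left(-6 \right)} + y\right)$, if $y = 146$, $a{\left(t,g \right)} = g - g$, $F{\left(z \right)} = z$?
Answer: $487340$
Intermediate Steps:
$a{\left(t,g \right)} = 0$
$I{\left(J,n \right)} = \left(6 + J n\right)^{2}$ ($I{\left(J,n \right)} = \left(6 + \left(1 J n + 0\right)\right)^{2} = \left(6 + \left(J n + 0\right)\right)^{2} = \left(6 + J n\right)^{2}$)
$I{\left(13,-5 \right)} \left(F{\left(-6 \right)} + y\right) = \left(6 + 13 \left(-5\right)\right)^{2} \left(-6 + 146\right) = \left(6 - 65\right)^{2} \cdot 140 = \left(-59\right)^{2} \cdot 140 = 3481 \cdot 140 = 487340$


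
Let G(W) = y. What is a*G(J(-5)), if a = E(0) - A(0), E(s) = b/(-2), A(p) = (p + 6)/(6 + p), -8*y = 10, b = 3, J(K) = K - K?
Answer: 25/8 ≈ 3.1250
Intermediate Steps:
J(K) = 0
y = -5/4 (y = -⅛*10 = -5/4 ≈ -1.2500)
A(p) = 1 (A(p) = (6 + p)/(6 + p) = 1)
G(W) = -5/4
E(s) = -3/2 (E(s) = 3/(-2) = 3*(-½) = -3/2)
a = -5/2 (a = -3/2 - 1*1 = -3/2 - 1 = -5/2 ≈ -2.5000)
a*G(J(-5)) = -5/2*(-5/4) = 25/8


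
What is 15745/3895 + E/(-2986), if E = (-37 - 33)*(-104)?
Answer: 1865897/1163047 ≈ 1.6043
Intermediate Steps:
E = 7280 (E = -70*(-104) = 7280)
15745/3895 + E/(-2986) = 15745/3895 + 7280/(-2986) = 15745*(1/3895) + 7280*(-1/2986) = 3149/779 - 3640/1493 = 1865897/1163047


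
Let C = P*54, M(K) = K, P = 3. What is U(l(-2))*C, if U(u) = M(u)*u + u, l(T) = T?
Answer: 324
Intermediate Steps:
U(u) = u + u² (U(u) = u*u + u = u² + u = u + u²)
C = 162 (C = 3*54 = 162)
U(l(-2))*C = -2*(1 - 2)*162 = -2*(-1)*162 = 2*162 = 324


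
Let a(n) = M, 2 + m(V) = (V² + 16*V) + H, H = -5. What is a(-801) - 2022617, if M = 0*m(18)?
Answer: -2022617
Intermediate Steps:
m(V) = -7 + V² + 16*V (m(V) = -2 + ((V² + 16*V) - 5) = -2 + (-5 + V² + 16*V) = -7 + V² + 16*V)
M = 0 (M = 0*(-7 + 18² + 16*18) = 0*(-7 + 324 + 288) = 0*605 = 0)
a(n) = 0
a(-801) - 2022617 = 0 - 2022617 = -2022617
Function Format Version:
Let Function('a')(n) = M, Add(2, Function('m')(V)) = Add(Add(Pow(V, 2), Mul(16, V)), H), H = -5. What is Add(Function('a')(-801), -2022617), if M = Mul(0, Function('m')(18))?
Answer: -2022617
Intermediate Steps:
Function('m')(V) = Add(-7, Pow(V, 2), Mul(16, V)) (Function('m')(V) = Add(-2, Add(Add(Pow(V, 2), Mul(16, V)), -5)) = Add(-2, Add(-5, Pow(V, 2), Mul(16, V))) = Add(-7, Pow(V, 2), Mul(16, V)))
M = 0 (M = Mul(0, Add(-7, Pow(18, 2), Mul(16, 18))) = Mul(0, Add(-7, 324, 288)) = Mul(0, 605) = 0)
Function('a')(n) = 0
Add(Function('a')(-801), -2022617) = Add(0, -2022617) = -2022617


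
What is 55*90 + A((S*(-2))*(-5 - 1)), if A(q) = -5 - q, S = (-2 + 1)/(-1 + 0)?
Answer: 4933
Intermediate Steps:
S = 1 (S = -1/(-1) = -1*(-1) = 1)
55*90 + A((S*(-2))*(-5 - 1)) = 55*90 + (-5 - 1*(-2)*(-5 - 1)) = 4950 + (-5 - (-2)*(-6)) = 4950 + (-5 - 1*12) = 4950 + (-5 - 12) = 4950 - 17 = 4933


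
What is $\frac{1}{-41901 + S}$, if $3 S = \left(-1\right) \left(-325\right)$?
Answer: $- \frac{3}{125378} \approx -2.3928 \cdot 10^{-5}$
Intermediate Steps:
$S = \frac{325}{3}$ ($S = \frac{\left(-1\right) \left(-325\right)}{3} = \frac{1}{3} \cdot 325 = \frac{325}{3} \approx 108.33$)
$\frac{1}{-41901 + S} = \frac{1}{-41901 + \frac{325}{3}} = \frac{1}{- \frac{125378}{3}} = - \frac{3}{125378}$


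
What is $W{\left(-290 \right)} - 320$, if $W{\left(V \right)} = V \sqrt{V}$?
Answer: $-320 - 290 i \sqrt{290} \approx -320.0 - 4938.5 i$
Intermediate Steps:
$W{\left(V \right)} = V^{\frac{3}{2}}$
$W{\left(-290 \right)} - 320 = \left(-290\right)^{\frac{3}{2}} - 320 = - 290 i \sqrt{290} - 320 = -320 - 290 i \sqrt{290}$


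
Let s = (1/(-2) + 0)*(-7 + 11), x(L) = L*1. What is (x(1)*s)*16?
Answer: -32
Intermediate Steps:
x(L) = L
s = -2 (s = (-½ + 0)*4 = -½*4 = -2)
(x(1)*s)*16 = (1*(-2))*16 = -2*16 = -32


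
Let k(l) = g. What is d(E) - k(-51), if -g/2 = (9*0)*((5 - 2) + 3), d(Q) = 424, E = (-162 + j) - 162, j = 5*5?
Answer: 424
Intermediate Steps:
j = 25
E = -299 (E = (-162 + 25) - 162 = -137 - 162 = -299)
g = 0 (g = -2*9*0*((5 - 2) + 3) = -0*(3 + 3) = -0*6 = -2*0 = 0)
k(l) = 0
d(E) - k(-51) = 424 - 1*0 = 424 + 0 = 424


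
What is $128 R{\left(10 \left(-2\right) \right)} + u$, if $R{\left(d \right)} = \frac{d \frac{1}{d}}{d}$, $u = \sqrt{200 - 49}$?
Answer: $- \frac{32}{5} + \sqrt{151} \approx 5.8882$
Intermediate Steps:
$u = \sqrt{151} \approx 12.288$
$R{\left(d \right)} = \frac{1}{d}$ ($R{\left(d \right)} = 1 \frac{1}{d} = \frac{1}{d}$)
$128 R{\left(10 \left(-2\right) \right)} + u = \frac{128}{10 \left(-2\right)} + \sqrt{151} = \frac{128}{-20} + \sqrt{151} = 128 \left(- \frac{1}{20}\right) + \sqrt{151} = - \frac{32}{5} + \sqrt{151}$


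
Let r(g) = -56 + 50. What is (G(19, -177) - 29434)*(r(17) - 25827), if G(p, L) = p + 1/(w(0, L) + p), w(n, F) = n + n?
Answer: 14437650372/19 ≈ 7.5988e+8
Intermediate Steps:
w(n, F) = 2*n
G(p, L) = p + 1/p (G(p, L) = p + 1/(2*0 + p) = p + 1/(0 + p) = p + 1/p)
r(g) = -6
(G(19, -177) - 29434)*(r(17) - 25827) = ((19 + 1/19) - 29434)*(-6 - 25827) = ((19 + 1/19) - 29434)*(-25833) = (362/19 - 29434)*(-25833) = -558884/19*(-25833) = 14437650372/19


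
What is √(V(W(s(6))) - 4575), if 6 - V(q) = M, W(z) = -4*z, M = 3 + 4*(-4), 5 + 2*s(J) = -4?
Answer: 2*I*√1139 ≈ 67.498*I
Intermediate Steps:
s(J) = -9/2 (s(J) = -5/2 + (½)*(-4) = -5/2 - 2 = -9/2)
M = -13 (M = 3 - 16 = -13)
V(q) = 19 (V(q) = 6 - 1*(-13) = 6 + 13 = 19)
√(V(W(s(6))) - 4575) = √(19 - 4575) = √(-4556) = 2*I*√1139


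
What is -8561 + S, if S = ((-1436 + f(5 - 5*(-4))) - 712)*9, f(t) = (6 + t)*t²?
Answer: 146482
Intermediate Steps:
f(t) = t²*(6 + t)
S = 155043 (S = ((-1436 + (5 - 5*(-4))²*(6 + (5 - 5*(-4)))) - 712)*9 = ((-1436 + (5 + 20)²*(6 + (5 + 20))) - 712)*9 = ((-1436 + 25²*(6 + 25)) - 712)*9 = ((-1436 + 625*31) - 712)*9 = ((-1436 + 19375) - 712)*9 = (17939 - 712)*9 = 17227*9 = 155043)
-8561 + S = -8561 + 155043 = 146482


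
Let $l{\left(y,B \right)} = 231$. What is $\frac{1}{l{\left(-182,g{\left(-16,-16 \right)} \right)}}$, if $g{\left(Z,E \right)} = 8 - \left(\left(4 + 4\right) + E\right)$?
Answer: $\frac{1}{231} \approx 0.004329$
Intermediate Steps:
$g{\left(Z,E \right)} = - E$ ($g{\left(Z,E \right)} = 8 - \left(8 + E\right) = - E$)
$\frac{1}{l{\left(-182,g{\left(-16,-16 \right)} \right)}} = \frac{1}{231}$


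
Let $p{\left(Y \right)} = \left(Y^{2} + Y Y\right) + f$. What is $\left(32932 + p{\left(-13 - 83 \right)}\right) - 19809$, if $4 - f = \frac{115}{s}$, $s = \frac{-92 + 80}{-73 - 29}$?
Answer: $\frac{61163}{2} \approx 30582.0$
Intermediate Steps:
$s = \frac{2}{17}$ ($s = - \frac{12}{-102} = \left(-12\right) \left(- \frac{1}{102}\right) = \frac{2}{17} \approx 0.11765$)
$f = - \frac{1947}{2}$ ($f = 4 - \frac{115}{\frac{2}{17}} = 4 - 115 \cdot \frac{17}{2} = 4 - \frac{1955}{2} = - \frac{1947}{2} \approx -973.5$)
$p{\left(Y \right)} = - \frac{1947}{2} + 2 Y^{2}$ ($p{\left(Y \right)} = \left(Y^{2} + Y Y\right) - \frac{1947}{2} = \left(Y^{2} + Y^{2}\right) - \frac{1947}{2} = 2 Y^{2} - \frac{1947}{2} = - \frac{1947}{2} + 2 Y^{2}$)
$\left(32932 + p{\left(-13 - 83 \right)}\right) - 19809 = \left(32932 - \left(\frac{1947}{2} - 2 \left(-13 - 83\right)^{2}\right)\right) - 19809 = \left(32932 - \left(\frac{1947}{2} - 2 \left(-96\right)^{2}\right)\right) - 19809 = \left(32932 + \left(- \frac{1947}{2} + 2 \cdot 9216\right)\right) - 19809 = \left(32932 + \left(- \frac{1947}{2} + 18432\right)\right) - 19809 = \left(32932 + \frac{34917}{2}\right) - 19809 = \frac{100781}{2} - 19809 = \frac{61163}{2}$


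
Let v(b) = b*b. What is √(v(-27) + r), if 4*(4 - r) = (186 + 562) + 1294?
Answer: √890/2 ≈ 14.916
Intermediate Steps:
v(b) = b²
r = -1013/2 (r = 4 - ((186 + 562) + 1294)/4 = 4 - (748 + 1294)/4 = 4 - ¼*2042 = 4 - 1021/2 = -1013/2 ≈ -506.50)
√(v(-27) + r) = √((-27)² - 1013/2) = √(729 - 1013/2) = √(445/2) = √890/2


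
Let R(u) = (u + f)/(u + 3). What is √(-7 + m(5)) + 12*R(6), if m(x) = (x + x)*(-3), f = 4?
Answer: 40/3 + I*√37 ≈ 13.333 + 6.0828*I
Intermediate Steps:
m(x) = -6*x (m(x) = (2*x)*(-3) = -6*x)
R(u) = (4 + u)/(3 + u) (R(u) = (u + 4)/(u + 3) = (4 + u)/(3 + u))
√(-7 + m(5)) + 12*R(6) = √(-7 - 6*5) + 12*((4 + 6)/(3 + 6)) = √(-7 - 30) + 12*(10/9) = √(-37) + 12*((⅑)*10) = I*√37 + 12*(10/9) = I*√37 + 40/3 = 40/3 + I*√37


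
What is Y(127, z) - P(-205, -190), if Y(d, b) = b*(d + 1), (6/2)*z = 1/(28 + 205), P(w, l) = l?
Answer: 132938/699 ≈ 190.18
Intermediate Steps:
z = 1/699 (z = 1/(3*(28 + 205)) = (1/3)/233 = (1/3)*(1/233) = 1/699 ≈ 0.0014306)
Y(d, b) = b*(1 + d)
Y(127, z) - P(-205, -190) = (1 + 127)/699 - 1*(-190) = (1/699)*128 + 190 = 128/699 + 190 = 132938/699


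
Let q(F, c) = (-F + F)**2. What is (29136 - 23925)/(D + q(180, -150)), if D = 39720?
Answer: 1737/13240 ≈ 0.13119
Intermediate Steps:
q(F, c) = 0 (q(F, c) = 0**2 = 0)
(29136 - 23925)/(D + q(180, -150)) = (29136 - 23925)/(39720 + 0) = 5211/39720 = 5211*(1/39720) = 1737/13240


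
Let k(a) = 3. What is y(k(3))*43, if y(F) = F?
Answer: 129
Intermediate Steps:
y(k(3))*43 = 3*43 = 129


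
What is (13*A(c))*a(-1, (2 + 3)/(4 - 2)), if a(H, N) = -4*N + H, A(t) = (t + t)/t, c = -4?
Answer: -286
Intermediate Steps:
A(t) = 2 (A(t) = (2*t)/t = 2)
a(H, N) = H - 4*N
(13*A(c))*a(-1, (2 + 3)/(4 - 2)) = (13*2)*(-1 - 4*(2 + 3)/(4 - 2)) = 26*(-1 - 20/2) = 26*(-1 - 4*5/2) = 26*(-1 - 10) = 26*(-11) = -286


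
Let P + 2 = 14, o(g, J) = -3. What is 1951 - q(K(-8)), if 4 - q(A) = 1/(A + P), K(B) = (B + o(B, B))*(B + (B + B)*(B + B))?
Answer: 5288051/2716 ≈ 1947.0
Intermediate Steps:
P = 12 (P = -2 + 14 = 12)
K(B) = (-3 + B)*(B + 4*B²) (K(B) = (B - 3)*(B + (B + B)*(B + B)) = (-3 + B)*(B + (2*B)*(2*B)) = (-3 + B)*(B + 4*B²))
q(A) = 4 - 1/(12 + A) (q(A) = 4 - 1/(A + 12) = 4 - 1/(12 + A))
1951 - q(K(-8)) = 1951 - (47 + 4*(-8*(-3 - 11*(-8) + 4*(-8)²)))/(12 - 8*(-3 - 11*(-8) + 4*(-8)²)) = 1951 - (47 + 4*(-8*(-3 + 88 + 4*64)))/(12 - 8*(-3 + 88 + 4*64)) = 1951 - (47 + 4*(-8*(-3 + 88 + 256)))/(12 - 8*(-3 + 88 + 256)) = 1951 - (47 + 4*(-8*341))/(12 - 8*341) = 1951 - (47 + 4*(-2728))/(12 - 2728) = 1951 - (47 - 10912)/(-2716) = 1951 - (-1)*(-10865)/2716 = 1951 - 1*10865/2716 = 1951 - 10865/2716 = 5288051/2716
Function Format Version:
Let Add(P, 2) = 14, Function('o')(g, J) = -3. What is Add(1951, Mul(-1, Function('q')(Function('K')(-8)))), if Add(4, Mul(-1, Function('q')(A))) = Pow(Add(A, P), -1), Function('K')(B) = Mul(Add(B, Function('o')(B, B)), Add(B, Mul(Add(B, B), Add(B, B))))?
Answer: Rational(5288051, 2716) ≈ 1947.0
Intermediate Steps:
P = 12 (P = Add(-2, 14) = 12)
Function('K')(B) = Mul(Add(-3, B), Add(B, Mul(4, Pow(B, 2)))) (Function('K')(B) = Mul(Add(B, -3), Add(B, Mul(Add(B, B), Add(B, B)))) = Mul(Add(-3, B), Add(B, Mul(Mul(2, B), Mul(2, B)))) = Mul(Add(-3, B), Add(B, Mul(4, Pow(B, 2)))))
Function('q')(A) = Add(4, Mul(-1, Pow(Add(12, A), -1))) (Function('q')(A) = Add(4, Mul(-1, Pow(Add(A, 12), -1))) = Add(4, Mul(-1, Pow(Add(12, A), -1))))
Add(1951, Mul(-1, Function('q')(Function('K')(-8)))) = Add(1951, Mul(-1, Mul(Pow(Add(12, Mul(-8, Add(-3, Mul(-11, -8), Mul(4, Pow(-8, 2))))), -1), Add(47, Mul(4, Mul(-8, Add(-3, Mul(-11, -8), Mul(4, Pow(-8, 2))))))))) = Add(1951, Mul(-1, Mul(Pow(Add(12, Mul(-8, Add(-3, 88, Mul(4, 64)))), -1), Add(47, Mul(4, Mul(-8, Add(-3, 88, Mul(4, 64)))))))) = Add(1951, Mul(-1, Mul(Pow(Add(12, Mul(-8, Add(-3, 88, 256))), -1), Add(47, Mul(4, Mul(-8, Add(-3, 88, 256))))))) = Add(1951, Mul(-1, Mul(Pow(Add(12, Mul(-8, 341)), -1), Add(47, Mul(4, Mul(-8, 341)))))) = Add(1951, Mul(-1, Mul(Pow(Add(12, -2728), -1), Add(47, Mul(4, -2728))))) = Add(1951, Mul(-1, Mul(Pow(-2716, -1), Add(47, -10912)))) = Add(1951, Mul(-1, Mul(Rational(-1, 2716), -10865))) = Add(1951, Mul(-1, Rational(10865, 2716))) = Add(1951, Rational(-10865, 2716)) = Rational(5288051, 2716)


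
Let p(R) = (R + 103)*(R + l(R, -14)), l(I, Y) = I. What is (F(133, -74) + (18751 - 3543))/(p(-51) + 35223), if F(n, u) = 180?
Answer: 15388/29919 ≈ 0.51432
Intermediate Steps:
p(R) = 2*R*(103 + R) (p(R) = (R + 103)*(R + R) = (103 + R)*(2*R) = 2*R*(103 + R))
(F(133, -74) + (18751 - 3543))/(p(-51) + 35223) = (180 + (18751 - 3543))/(2*(-51)*(103 - 51) + 35223) = (180 + 15208)/(2*(-51)*52 + 35223) = 15388/(-5304 + 35223) = 15388/29919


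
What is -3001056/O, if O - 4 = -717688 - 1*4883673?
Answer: 1000352/1867119 ≈ 0.53577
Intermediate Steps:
O = -5601357 (O = 4 + (-717688 - 1*4883673) = 4 + (-717688 - 4883673) = 4 - 5601361 = -5601357)
-3001056/O = -3001056/(-5601357) = -3001056*(-1/5601357) = 1000352/1867119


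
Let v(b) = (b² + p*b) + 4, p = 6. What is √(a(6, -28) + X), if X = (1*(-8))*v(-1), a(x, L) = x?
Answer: √14 ≈ 3.7417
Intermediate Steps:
v(b) = 4 + b² + 6*b (v(b) = (b² + 6*b) + 4 = 4 + b² + 6*b)
X = 8 (X = (1*(-8))*(4 + (-1)² + 6*(-1)) = -8*(4 + 1 - 6) = -8*(-1) = 8)
√(a(6, -28) + X) = √(6 + 8) = √14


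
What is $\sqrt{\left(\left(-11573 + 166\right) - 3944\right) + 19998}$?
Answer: $\sqrt{4647} \approx 68.169$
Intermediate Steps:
$\sqrt{\left(\left(-11573 + 166\right) - 3944\right) + 19998} = \sqrt{\left(-11407 - 3944\right) + 19998} = \sqrt{-15351 + 19998} = \sqrt{4647}$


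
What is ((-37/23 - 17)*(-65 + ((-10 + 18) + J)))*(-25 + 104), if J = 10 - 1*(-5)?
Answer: 1420104/23 ≈ 61744.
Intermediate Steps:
J = 15 (J = 10 + 5 = 15)
((-37/23 - 17)*(-65 + ((-10 + 18) + J)))*(-25 + 104) = ((-37/23 - 17)*(-65 + ((-10 + 18) + 15)))*(-25 + 104) = ((-37*1/23 - 17)*(-65 + (8 + 15)))*79 = ((-37/23 - 17)*(-65 + 23))*79 = -428/23*(-42)*79 = (17976/23)*79 = 1420104/23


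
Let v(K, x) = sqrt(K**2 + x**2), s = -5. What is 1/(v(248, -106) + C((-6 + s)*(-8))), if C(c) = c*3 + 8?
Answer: 68/311 - sqrt(18185)/622 ≈ 0.0018460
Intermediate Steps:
C(c) = 8 + 3*c (C(c) = 3*c + 8 = 8 + 3*c)
1/(v(248, -106) + C((-6 + s)*(-8))) = 1/(sqrt(248**2 + (-106)**2) + (8 + 3*((-6 - 5)*(-8)))) = 1/(sqrt(61504 + 11236) + (8 + 3*(-11*(-8)))) = 1/(sqrt(72740) + (8 + 3*88)) = 1/(2*sqrt(18185) + (8 + 264)) = 1/(2*sqrt(18185) + 272) = 1/(272 + 2*sqrt(18185))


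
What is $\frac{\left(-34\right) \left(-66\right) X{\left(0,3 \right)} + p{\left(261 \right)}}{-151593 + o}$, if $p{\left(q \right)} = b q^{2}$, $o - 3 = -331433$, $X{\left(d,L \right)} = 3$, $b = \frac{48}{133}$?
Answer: $- \frac{4165164}{64242059} \approx -0.064835$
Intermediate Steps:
$b = \frac{48}{133}$ ($b = 48 \cdot \frac{1}{133} = \frac{48}{133} \approx 0.3609$)
$o = -331430$ ($o = 3 - 331433 = -331430$)
$p{\left(q \right)} = \frac{48 q^{2}}{133}$
$\frac{\left(-34\right) \left(-66\right) X{\left(0,3 \right)} + p{\left(261 \right)}}{-151593 + o} = \frac{\left(-34\right) \left(-66\right) 3 + \frac{48 \cdot 261^{2}}{133}}{-151593 - 331430} = \frac{2244 \cdot 3 + \frac{48}{133} \cdot 68121}{-483023} = \left(6732 + \frac{3269808}{133}\right) \left(- \frac{1}{483023}\right) = \frac{4165164}{133} \left(- \frac{1}{483023}\right) = - \frac{4165164}{64242059}$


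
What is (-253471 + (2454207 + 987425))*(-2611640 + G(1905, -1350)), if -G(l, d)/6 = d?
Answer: -8300504689940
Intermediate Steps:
G(l, d) = -6*d
(-253471 + (2454207 + 987425))*(-2611640 + G(1905, -1350)) = (-253471 + (2454207 + 987425))*(-2611640 - 6*(-1350)) = (-253471 + 3441632)*(-2611640 + 8100) = 3188161*(-2603540) = -8300504689940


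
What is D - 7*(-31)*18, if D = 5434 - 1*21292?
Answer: -11952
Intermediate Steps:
D = -15858 (D = 5434 - 21292 = -15858)
D - 7*(-31)*18 = -15858 - 7*(-31)*18 = -15858 - (-217)*18 = -15858 - 1*(-3906) = -15858 + 3906 = -11952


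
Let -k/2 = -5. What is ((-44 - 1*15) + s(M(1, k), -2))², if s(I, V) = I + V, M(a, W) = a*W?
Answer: 2601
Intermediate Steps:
k = 10 (k = -2*(-5) = 10)
M(a, W) = W*a
((-44 - 1*15) + s(M(1, k), -2))² = ((-44 - 1*15) + (10*1 - 2))² = ((-44 - 15) + (10 - 2))² = (-59 + 8)² = (-51)² = 2601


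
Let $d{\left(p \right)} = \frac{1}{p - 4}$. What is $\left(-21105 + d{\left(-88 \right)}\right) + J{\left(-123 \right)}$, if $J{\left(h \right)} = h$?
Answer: $- \frac{1952977}{92} \approx -21228.0$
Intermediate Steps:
$d{\left(p \right)} = \frac{1}{-4 + p}$
$\left(-21105 + d{\left(-88 \right)}\right) + J{\left(-123 \right)} = \left(-21105 + \frac{1}{-4 - 88}\right) - 123 = \left(-21105 + \frac{1}{-92}\right) - 123 = \left(-21105 - \frac{1}{92}\right) - 123 = - \frac{1941661}{92} - 123 = - \frac{1952977}{92}$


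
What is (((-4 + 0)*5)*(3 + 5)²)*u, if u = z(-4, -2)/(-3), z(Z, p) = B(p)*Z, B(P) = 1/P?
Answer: 2560/3 ≈ 853.33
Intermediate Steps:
z(Z, p) = Z/p
u = -⅔ (u = -4/(-2)/(-3) = -4*(-½)*(-⅓) = 2*(-⅓) = -⅔ ≈ -0.66667)
(((-4 + 0)*5)*(3 + 5)²)*u = (((-4 + 0)*5)*(3 + 5)²)*(-⅔) = (-4*5*8²)*(-⅔) = -20*64*(-⅔) = -1280*(-⅔) = 2560/3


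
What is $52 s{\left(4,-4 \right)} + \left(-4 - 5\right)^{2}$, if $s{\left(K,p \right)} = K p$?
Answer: $-751$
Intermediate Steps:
$52 s{\left(4,-4 \right)} + \left(-4 - 5\right)^{2} = 52 \cdot 4 \left(-4\right) + \left(-4 - 5\right)^{2} = 52 \left(-16\right) + \left(-9\right)^{2} = -832 + 81 = -751$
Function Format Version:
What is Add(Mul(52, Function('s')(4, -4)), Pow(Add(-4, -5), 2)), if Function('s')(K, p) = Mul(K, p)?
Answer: -751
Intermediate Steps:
Add(Mul(52, Function('s')(4, -4)), Pow(Add(-4, -5), 2)) = Add(Mul(52, Mul(4, -4)), Pow(Add(-4, -5), 2)) = Add(Mul(52, -16), Pow(-9, 2)) = Add(-832, 81) = -751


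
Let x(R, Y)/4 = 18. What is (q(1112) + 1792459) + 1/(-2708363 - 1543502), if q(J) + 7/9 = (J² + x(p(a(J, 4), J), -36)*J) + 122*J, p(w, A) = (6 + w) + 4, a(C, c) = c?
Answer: 124165393796771/38266785 ≈ 3.2447e+6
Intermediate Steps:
p(w, A) = 10 + w
x(R, Y) = 72 (x(R, Y) = 4*18 = 72)
q(J) = -7/9 + J² + 194*J (q(J) = -7/9 + ((J² + 72*J) + 122*J) = -7/9 + (J² + 194*J) = -7/9 + J² + 194*J)
(q(1112) + 1792459) + 1/(-2708363 - 1543502) = ((-7/9 + 1112² + 194*1112) + 1792459) + 1/(-2708363 - 1543502) = ((-7/9 + 1236544 + 215728) + 1792459) + 1/(-4251865) = (13070441/9 + 1792459) - 1/4251865 = 29202572/9 - 1/4251865 = 124165393796771/38266785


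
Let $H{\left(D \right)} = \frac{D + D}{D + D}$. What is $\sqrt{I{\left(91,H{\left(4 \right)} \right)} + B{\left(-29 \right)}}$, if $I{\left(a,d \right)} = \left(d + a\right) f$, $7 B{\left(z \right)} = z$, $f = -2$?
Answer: $\frac{i \sqrt{9219}}{7} \approx 13.717 i$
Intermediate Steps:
$B{\left(z \right)} = \frac{z}{7}$
$H{\left(D \right)} = 1$ ($H{\left(D \right)} = \frac{2 D}{2 D} = 2 D \frac{1}{2 D} = 1$)
$I{\left(a,d \right)} = - 2 a - 2 d$ ($I{\left(a,d \right)} = \left(d + a\right) \left(-2\right) = \left(a + d\right) \left(-2\right) = - 2 a - 2 d$)
$\sqrt{I{\left(91,H{\left(4 \right)} \right)} + B{\left(-29 \right)}} = \sqrt{\left(\left(-2\right) 91 - 2\right) + \frac{1}{7} \left(-29\right)} = \sqrt{\left(-182 - 2\right) - \frac{29}{7}} = \sqrt{-184 - \frac{29}{7}} = \sqrt{- \frac{1317}{7}} = \frac{i \sqrt{9219}}{7}$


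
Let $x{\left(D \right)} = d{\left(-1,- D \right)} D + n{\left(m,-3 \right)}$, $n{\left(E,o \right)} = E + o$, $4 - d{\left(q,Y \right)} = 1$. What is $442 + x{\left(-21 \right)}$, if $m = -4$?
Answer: $372$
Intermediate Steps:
$d{\left(q,Y \right)} = 3$ ($d{\left(q,Y \right)} = 4 - 1 = 3$)
$x{\left(D \right)} = -7 + 3 D$ ($x{\left(D \right)} = 3 D - 7 = -7 + 3 D$)
$442 + x{\left(-21 \right)} = 442 + \left(-7 + 3 \left(-21\right)\right) = 442 - 70 = 372$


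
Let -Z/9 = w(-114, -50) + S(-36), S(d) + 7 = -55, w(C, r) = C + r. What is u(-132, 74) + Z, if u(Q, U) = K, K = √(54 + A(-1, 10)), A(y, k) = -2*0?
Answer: 2034 + 3*√6 ≈ 2041.3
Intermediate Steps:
A(y, k) = 0
S(d) = -62 (S(d) = -7 - 55 = -62)
K = 3*√6 (K = √(54 + 0) = √54 = 3*√6 ≈ 7.3485)
u(Q, U) = 3*√6
Z = 2034 (Z = -9*((-114 - 50) - 62) = -9*(-164 - 62) = -9*(-226) = 2034)
u(-132, 74) + Z = 3*√6 + 2034 = 2034 + 3*√6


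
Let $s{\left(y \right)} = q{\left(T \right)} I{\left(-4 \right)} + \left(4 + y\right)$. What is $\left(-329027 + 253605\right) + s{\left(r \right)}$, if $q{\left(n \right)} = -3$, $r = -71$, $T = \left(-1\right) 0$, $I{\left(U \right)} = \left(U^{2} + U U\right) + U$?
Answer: $-75573$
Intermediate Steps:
$I{\left(U \right)} = U + 2 U^{2}$ ($I{\left(U \right)} = \left(U^{2} + U^{2}\right) + U = 2 U^{2} + U = U + 2 U^{2}$)
$T = 0$
$s{\left(y \right)} = -80 + y$ ($s{\left(y \right)} = - 3 \left(- 4 \left(1 + 2 \left(-4\right)\right)\right) + \left(4 + y\right) = - 3 \left(- 4 \left(1 - 8\right)\right) + \left(4 + y\right) = - 3 \left(\left(-4\right) \left(-7\right)\right) + \left(4 + y\right) = \left(-3\right) 28 + \left(4 + y\right) = -84 + \left(4 + y\right) = -80 + y$)
$\left(-329027 + 253605\right) + s{\left(r \right)} = \left(-329027 + 253605\right) - 151 = -75422 - 151 = -75573$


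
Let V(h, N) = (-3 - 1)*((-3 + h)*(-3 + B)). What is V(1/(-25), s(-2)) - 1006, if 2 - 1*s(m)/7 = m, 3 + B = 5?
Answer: -25454/25 ≈ -1018.2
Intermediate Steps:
B = 2 (B = -3 + 5 = 2)
s(m) = 14 - 7*m
V(h, N) = -12 + 4*h (V(h, N) = (-3 - 1)*((-3 + h)*(-3 + 2)) = -4*(-3 + h)*(-1) = -4*(3 - h) = -12 + 4*h)
V(1/(-25), s(-2)) - 1006 = (-12 + 4/(-25)) - 1006 = (-12 + 4*(-1/25)) - 1006 = (-12 - 4/25) - 1006 = -304/25 - 1006 = -25454/25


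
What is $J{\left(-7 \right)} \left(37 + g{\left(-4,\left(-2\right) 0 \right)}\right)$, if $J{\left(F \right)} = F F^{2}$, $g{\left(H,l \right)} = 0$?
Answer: $-12691$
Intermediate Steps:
$J{\left(F \right)} = F^{3}$
$J{\left(-7 \right)} \left(37 + g{\left(-4,\left(-2\right) 0 \right)}\right) = \left(-7\right)^{3} \left(37 + 0\right) = \left(-343\right) 37 = -12691$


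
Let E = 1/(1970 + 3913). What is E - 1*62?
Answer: -364745/5883 ≈ -62.000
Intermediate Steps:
E = 1/5883 ≈ 0.00016998
E - 1*62 = 1/5883 - 1*62 = 1/5883 - 62 = -364745/5883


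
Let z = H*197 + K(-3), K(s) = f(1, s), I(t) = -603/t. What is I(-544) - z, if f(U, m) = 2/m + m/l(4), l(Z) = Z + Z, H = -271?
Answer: 87131093/1632 ≈ 53389.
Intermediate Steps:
l(Z) = 2*Z
f(U, m) = 2/m + m/8 (f(U, m) = 2/m + m/((2*4)) = 2/m + m/8)
K(s) = 2/s + s/8
z = -1281313/24 (z = -271*197 + (2/(-3) + (⅛)*(-3)) = -53387 + (2*(-⅓) - 3/8) = -53387 + (-⅔ - 3/8) = -53387 - 25/24 = -1281313/24 ≈ -53388.)
I(-544) - z = -603/(-544) - 1*(-1281313/24) = -603*(-1/544) + 1281313/24 = 603/544 + 1281313/24 = 87131093/1632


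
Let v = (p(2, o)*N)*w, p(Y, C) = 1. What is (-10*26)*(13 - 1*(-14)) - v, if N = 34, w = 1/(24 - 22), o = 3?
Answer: -7037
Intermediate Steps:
w = ½ (w = 1/2 = ½ ≈ 0.50000)
v = 17 (v = (1*34)*(½) = 34*(½) = 17)
(-10*26)*(13 - 1*(-14)) - v = (-10*26)*(13 - 1*(-14)) - 1*17 = -260*(13 + 14) - 17 = -260*27 - 17 = -7020 - 17 = -7037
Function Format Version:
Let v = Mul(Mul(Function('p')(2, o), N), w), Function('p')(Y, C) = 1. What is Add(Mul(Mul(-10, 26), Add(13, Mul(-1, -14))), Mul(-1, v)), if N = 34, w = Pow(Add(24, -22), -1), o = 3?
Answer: -7037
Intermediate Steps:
w = Rational(1, 2) (w = Pow(2, -1) = Rational(1, 2) ≈ 0.50000)
v = 17 (v = Mul(Mul(1, 34), Rational(1, 2)) = Mul(34, Rational(1, 2)) = 17)
Add(Mul(Mul(-10, 26), Add(13, Mul(-1, -14))), Mul(-1, v)) = Add(Mul(Mul(-10, 26), Add(13, Mul(-1, -14))), Mul(-1, 17)) = Add(Mul(-260, Add(13, 14)), -17) = Add(Mul(-260, 27), -17) = Add(-7020, -17) = -7037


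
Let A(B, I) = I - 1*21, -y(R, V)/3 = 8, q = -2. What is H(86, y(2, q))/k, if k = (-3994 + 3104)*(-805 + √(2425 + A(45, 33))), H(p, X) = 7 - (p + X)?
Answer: -8855/114914664 - 11*√2437/114914664 ≈ -8.1783e-5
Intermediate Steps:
y(R, V) = -24 (y(R, V) = -3*8 = -24)
A(B, I) = -21 + I (A(B, I) = I - 21 = -21 + I)
H(p, X) = 7 - X - p (H(p, X) = 7 - (X + p) = 7 + (-X - p) = 7 - X - p)
k = 716450 - 890*√2437 (k = (-3994 + 3104)*(-805 + √(2425 + (-21 + 33))) = -890*(-805 + √(2425 + 12)) = -890*(-805 + √2437) = 716450 - 890*√2437 ≈ 6.7251e+5)
H(86, y(2, q))/k = (7 - 1*(-24) - 1*86)/(716450 - 890*√2437) = (7 + 24 - 86)/(716450 - 890*√2437) = -55/(716450 - 890*√2437)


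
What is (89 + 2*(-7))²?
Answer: 5625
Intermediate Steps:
(89 + 2*(-7))² = (89 - 14)² = 75² = 5625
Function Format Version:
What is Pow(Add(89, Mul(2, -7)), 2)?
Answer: 5625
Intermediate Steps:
Pow(Add(89, Mul(2, -7)), 2) = Pow(Add(89, -14), 2) = Pow(75, 2) = 5625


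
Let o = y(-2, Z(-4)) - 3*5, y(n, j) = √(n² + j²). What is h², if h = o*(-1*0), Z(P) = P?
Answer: 0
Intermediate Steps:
y(n, j) = √(j² + n²)
o = -15 + 2*√5 (o = √((-4)² + (-2)²) - 3*5 = √(16 + 4) - 15 = √20 - 15 = 2*√5 - 15 = -15 + 2*√5 ≈ -10.528)
h = 0 (h = (-15 + 2*√5)*(-1*0) = (-15 + 2*√5)*0 = 0)
h² = 0² = 0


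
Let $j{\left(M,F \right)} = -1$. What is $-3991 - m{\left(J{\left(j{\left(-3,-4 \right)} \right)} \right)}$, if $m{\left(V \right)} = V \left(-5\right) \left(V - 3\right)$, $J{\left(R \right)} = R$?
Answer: $-3971$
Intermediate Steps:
$m{\left(V \right)} = - 5 V \left(-3 + V\right)$
$-3991 - m{\left(J{\left(j{\left(-3,-4 \right)} \right)} \right)} = -3991 - 5 \left(-1\right) \left(3 - -1\right) = -3991 - 5 \left(-1\right) \left(3 + 1\right) = -3991 - 5 \left(-1\right) 4 = -3991 - -20 = -3991 + 20 = -3971$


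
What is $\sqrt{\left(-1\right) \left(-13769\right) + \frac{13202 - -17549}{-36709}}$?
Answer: $\frac{\sqrt{18553296488230}}{36709} \approx 117.34$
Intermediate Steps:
$\sqrt{\left(-1\right) \left(-13769\right) + \frac{13202 - -17549}{-36709}} = \sqrt{13769 + \left(13202 + 17549\right) \left(- \frac{1}{36709}\right)} = \sqrt{13769 + 30751 \left(- \frac{1}{36709}\right)} = \sqrt{13769 - \frac{30751}{36709}} = \sqrt{\frac{505415470}{36709}} = \frac{\sqrt{18553296488230}}{36709}$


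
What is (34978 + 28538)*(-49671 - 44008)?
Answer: -5950115364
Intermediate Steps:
(34978 + 28538)*(-49671 - 44008) = 63516*(-93679) = -5950115364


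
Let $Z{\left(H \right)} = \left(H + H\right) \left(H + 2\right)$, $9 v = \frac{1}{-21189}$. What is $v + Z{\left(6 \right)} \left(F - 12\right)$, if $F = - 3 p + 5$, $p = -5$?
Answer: $\frac{146458367}{190701} \approx 768.0$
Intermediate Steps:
$v = - \frac{1}{190701}$ ($v = \frac{1}{9 \left(-21189\right)} = \frac{1}{9} \left(- \frac{1}{21189}\right) = - \frac{1}{190701} \approx -5.2438 \cdot 10^{-6}$)
$Z{\left(H \right)} = 2 H \left(2 + H\right)$
$F = 20$ ($F = \left(-3\right) \left(-5\right) + 5 = 15 + 5 = 20$)
$v + Z{\left(6 \right)} \left(F - 12\right) = - \frac{1}{190701} + 2 \cdot 6 \left(2 + 6\right) \left(20 - 12\right) = - \frac{1}{190701} + 2 \cdot 6 \cdot 8 \cdot 8 = - \frac{1}{190701} + 96 \cdot 8 = - \frac{1}{190701} + 768 = \frac{146458367}{190701}$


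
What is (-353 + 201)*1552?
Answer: -235904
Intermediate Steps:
(-353 + 201)*1552 = -152*1552 = -235904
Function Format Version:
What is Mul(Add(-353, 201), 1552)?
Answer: -235904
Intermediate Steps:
Mul(Add(-353, 201), 1552) = Mul(-152, 1552) = -235904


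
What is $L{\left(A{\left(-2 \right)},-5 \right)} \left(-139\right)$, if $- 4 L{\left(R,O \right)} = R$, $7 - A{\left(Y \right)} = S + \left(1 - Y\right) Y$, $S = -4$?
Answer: $\frac{2363}{4} \approx 590.75$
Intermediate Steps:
$A{\left(Y \right)} = 11 - Y \left(1 - Y\right)$ ($A{\left(Y \right)} = 7 - \left(-4 + \left(1 - Y\right) Y\right) = 7 - \left(-4 + Y \left(1 - Y\right)\right) = 11 - Y \left(1 - Y\right)$)
$L{\left(R,O \right)} = - \frac{R}{4}$
$L{\left(A{\left(-2 \right)},-5 \right)} \left(-139\right) = - \frac{11 + \left(-2\right)^{2} - -2}{4} \left(-139\right) = - \frac{11 + 4 + 2}{4} \left(-139\right) = \left(- \frac{1}{4}\right) 17 \left(-139\right) = \left(- \frac{17}{4}\right) \left(-139\right) = \frac{2363}{4}$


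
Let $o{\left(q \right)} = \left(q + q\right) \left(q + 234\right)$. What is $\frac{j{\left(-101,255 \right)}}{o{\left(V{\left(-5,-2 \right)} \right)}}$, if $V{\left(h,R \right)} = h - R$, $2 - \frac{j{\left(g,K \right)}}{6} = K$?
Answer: $\frac{23}{21} \approx 1.0952$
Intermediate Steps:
$j{\left(g,K \right)} = 12 - 6 K$
$o{\left(q \right)} = 2 q \left(234 + q\right)$
$\frac{j{\left(-101,255 \right)}}{o{\left(V{\left(-5,-2 \right)} \right)}} = \frac{12 - 1530}{2 \left(-5 - -2\right) \left(234 - 3\right)} = \frac{12 - 1530}{2 \left(-5 + 2\right) \left(234 + \left(-5 + 2\right)\right)} = - \frac{1518}{2 \left(-3\right) \left(234 - 3\right)} = - \frac{1518}{2 \left(-3\right) 231} = - \frac{1518}{-1386} = \left(-1518\right) \left(- \frac{1}{1386}\right) = \frac{23}{21}$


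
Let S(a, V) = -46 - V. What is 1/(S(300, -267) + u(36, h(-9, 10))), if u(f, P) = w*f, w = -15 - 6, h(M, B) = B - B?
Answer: -1/535 ≈ -0.0018692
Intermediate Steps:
h(M, B) = 0
w = -21
u(f, P) = -21*f
1/(S(300, -267) + u(36, h(-9, 10))) = 1/((-46 - 1*(-267)) - 21*36) = 1/((-46 + 267) - 756) = 1/(221 - 756) = 1/(-535) = -1/535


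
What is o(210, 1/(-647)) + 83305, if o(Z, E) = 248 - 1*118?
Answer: 83435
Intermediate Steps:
o(Z, E) = 130 (o(Z, E) = 248 - 118 = 130)
o(210, 1/(-647)) + 83305 = 130 + 83305 = 83435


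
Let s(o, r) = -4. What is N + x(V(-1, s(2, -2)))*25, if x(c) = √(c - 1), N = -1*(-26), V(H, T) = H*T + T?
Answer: 26 + 25*I ≈ 26.0 + 25.0*I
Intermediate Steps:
V(H, T) = T + H*T
N = 26
x(c) = √(-1 + c)
N + x(V(-1, s(2, -2)))*25 = 26 + √(-1 - 4*(1 - 1))*25 = 26 + √(-1 - 4*0)*25 = 26 + √(-1 + 0)*25 = 26 + √(-1)*25 = 26 + I*25 = 26 + 25*I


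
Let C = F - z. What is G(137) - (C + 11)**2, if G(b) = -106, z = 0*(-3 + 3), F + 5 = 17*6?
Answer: -11770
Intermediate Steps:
F = 97 (F = -5 + 17*6 = -5 + 102 = 97)
z = 0 (z = 0*0 = 0)
C = 97 (C = 97 - 1*0 = 97 + 0 = 97)
G(137) - (C + 11)**2 = -106 - (97 + 11)**2 = -106 - 1*108**2 = -106 - 1*11664 = -106 - 11664 = -11770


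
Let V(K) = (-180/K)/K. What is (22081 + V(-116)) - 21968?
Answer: 380087/3364 ≈ 112.99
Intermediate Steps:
V(K) = -180/K**2
(22081 + V(-116)) - 21968 = (22081 - 180/(-116)**2) - 21968 = (22081 - 180*1/13456) - 21968 = (22081 - 45/3364) - 21968 = 74280439/3364 - 21968 = 380087/3364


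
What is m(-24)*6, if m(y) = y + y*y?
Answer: 3312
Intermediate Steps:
m(y) = y + y²
m(-24)*6 = -24*(1 - 24)*6 = -24*(-23)*6 = 552*6 = 3312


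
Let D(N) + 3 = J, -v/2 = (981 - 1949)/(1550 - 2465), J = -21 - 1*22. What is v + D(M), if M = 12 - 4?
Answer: -44026/915 ≈ -48.116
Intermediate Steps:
M = 8
J = -43 (J = -21 - 22 = -43)
v = -1936/915 (v = -2*(981 - 1949)/(1550 - 2465) = -(-1936)/(-915) = -(-1936)*(-1)/915 = -2*968/915 = -1936/915 ≈ -2.1158)
D(N) = -46 (D(N) = -3 - 43 = -46)
v + D(M) = -1936/915 - 46 = -44026/915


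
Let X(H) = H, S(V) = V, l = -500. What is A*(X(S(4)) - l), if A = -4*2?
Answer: -4032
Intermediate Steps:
A = -8
A*(X(S(4)) - l) = -8*(4 - 1*(-500)) = -8*(4 + 500) = -8*504 = -4032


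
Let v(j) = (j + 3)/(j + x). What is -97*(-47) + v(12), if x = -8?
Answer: 18251/4 ≈ 4562.8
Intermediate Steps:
v(j) = (3 + j)/(-8 + j) (v(j) = (j + 3)/(j - 8) = (3 + j)/(-8 + j))
-97*(-47) + v(12) = -97*(-47) + (3 + 12)/(-8 + 12) = 4559 + 15/4 = 18251/4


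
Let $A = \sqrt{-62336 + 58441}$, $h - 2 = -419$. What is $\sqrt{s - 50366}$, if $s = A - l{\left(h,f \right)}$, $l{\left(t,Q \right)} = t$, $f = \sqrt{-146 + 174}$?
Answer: $\sqrt{-49949 + i \sqrt{3895}} \approx 0.14 + 223.49 i$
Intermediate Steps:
$f = 2 \sqrt{7}$ ($f = \sqrt{28} = 2 \sqrt{7} \approx 5.2915$)
$h = -417$ ($h = 2 - 419 = -417$)
$A = i \sqrt{3895}$ ($A = \sqrt{-3895} = i \sqrt{3895} \approx 62.41 i$)
$s = 417 + i \sqrt{3895}$ ($s = i \sqrt{3895} - -417 = i \sqrt{3895} + 417 = 417 + i \sqrt{3895} \approx 417.0 + 62.41 i$)
$\sqrt{s - 50366} = \sqrt{\left(417 + i \sqrt{3895}\right) - 50366} = \sqrt{-49949 + i \sqrt{3895}}$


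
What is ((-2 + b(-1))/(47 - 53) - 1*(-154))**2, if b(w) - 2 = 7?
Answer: 840889/36 ≈ 23358.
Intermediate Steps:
b(w) = 9 (b(w) = 2 + 7 = 9)
((-2 + b(-1))/(47 - 53) - 1*(-154))**2 = ((-2 + 9)/(47 - 53) - 1*(-154))**2 = (7/(-6) + 154)**2 = (7*(-1/6) + 154)**2 = (-7/6 + 154)**2 = (917/6)**2 = 840889/36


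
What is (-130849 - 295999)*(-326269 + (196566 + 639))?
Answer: 55090710272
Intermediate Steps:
(-130849 - 295999)*(-326269 + (196566 + 639)) = -426848*(-326269 + 197205) = -426848*(-129064) = 55090710272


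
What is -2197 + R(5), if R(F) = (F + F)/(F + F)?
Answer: -2196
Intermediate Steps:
R(F) = 1 (R(F) = (2*F)/((2*F)) = (2*F)*(1/(2*F)) = 1)
-2197 + R(5) = -2197 + 1 = -2196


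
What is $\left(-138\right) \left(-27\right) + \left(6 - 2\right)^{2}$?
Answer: $3742$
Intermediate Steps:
$\left(-138\right) \left(-27\right) + \left(6 - 2\right)^{2} = 3726 + 4^{2} = 3726 + 16 = 3742$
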